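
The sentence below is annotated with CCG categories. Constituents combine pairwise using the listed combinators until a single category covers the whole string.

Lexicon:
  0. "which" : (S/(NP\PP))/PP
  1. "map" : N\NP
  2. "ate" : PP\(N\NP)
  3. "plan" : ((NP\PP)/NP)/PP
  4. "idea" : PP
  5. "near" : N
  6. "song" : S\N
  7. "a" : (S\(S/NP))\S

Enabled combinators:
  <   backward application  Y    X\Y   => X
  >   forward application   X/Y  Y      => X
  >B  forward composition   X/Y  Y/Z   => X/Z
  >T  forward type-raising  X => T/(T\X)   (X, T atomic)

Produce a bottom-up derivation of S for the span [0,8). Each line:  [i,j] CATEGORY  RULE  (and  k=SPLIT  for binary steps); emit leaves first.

[0,1] (S/(NP\PP))/PP  lex  "which"
[1,2] N\NP  lex  "map"
[2,3] PP\(N\NP)  lex  "ate"
[1,3] PP  <  k=2
[0,3] S/(NP\PP)  >  k=1
[3,4] ((NP\PP)/NP)/PP  lex  "plan"
[4,5] PP  lex  "idea"
[3,5] (NP\PP)/NP  >  k=4
[0,5] S/NP  >B  k=3
[5,6] N  lex  "near"
[6,7] S\N  lex  "song"
[5,7] S  <  k=6
[7,8] (S\(S/NP))\S  lex  "a"
[5,8] S\(S/NP)  <  k=7
[0,8] S  <  k=5

[0,8] S   <
  [0,5] S/NP   >B
    [0,3] S/(NP\PP)   >
      [0,1] "which" : (S/(NP\PP))/PP
      [1,3] PP   <
        [1,2] "map" : N\NP
        [2,3] "ate" : PP\(N\NP)
    [3,5] (NP\PP)/NP   >
      [3,4] "plan" : ((NP\PP)/NP)/PP
      [4,5] "idea" : PP
  [5,8] S\(S/NP)   <
    [5,7] S   <
      [5,6] "near" : N
      [6,7] "song" : S\N
    [7,8] "a" : (S\(S/NP))\S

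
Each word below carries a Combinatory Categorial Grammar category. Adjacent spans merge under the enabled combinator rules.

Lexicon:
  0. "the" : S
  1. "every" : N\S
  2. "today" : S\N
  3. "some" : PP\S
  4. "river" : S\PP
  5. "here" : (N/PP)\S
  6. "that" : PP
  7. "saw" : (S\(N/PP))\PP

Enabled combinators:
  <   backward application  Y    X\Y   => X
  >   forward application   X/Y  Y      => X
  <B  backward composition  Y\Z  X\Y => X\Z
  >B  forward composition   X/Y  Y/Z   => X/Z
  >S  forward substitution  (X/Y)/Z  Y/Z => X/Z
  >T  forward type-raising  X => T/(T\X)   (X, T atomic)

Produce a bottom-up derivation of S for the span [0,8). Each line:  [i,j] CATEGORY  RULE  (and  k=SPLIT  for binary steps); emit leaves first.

[0,1] S  lex  "the"
[1,2] N\S  lex  "every"
[0,2] N  <  k=1
[2,3] S\N  lex  "today"
[3,4] PP\S  lex  "some"
[2,4] PP\N  <B  k=3
[0,4] PP  <  k=2
[4,5] S\PP  lex  "river"
[5,6] (N/PP)\S  lex  "here"
[6,7] PP  lex  "that"
[7,8] (S\(N/PP))\PP  lex  "saw"
[6,8] S\(N/PP)  <  k=7
[5,8] S\S  <B  k=6
[4,8] S\PP  <B  k=5
[0,8] S  <  k=4

[0,8] S   <
  [0,4] PP   <
    [0,2] N   <
      [0,1] "the" : S
      [1,2] "every" : N\S
    [2,4] PP\N   <B
      [2,3] "today" : S\N
      [3,4] "some" : PP\S
  [4,8] S\PP   <B
    [4,5] "river" : S\PP
    [5,8] S\S   <B
      [5,6] "here" : (N/PP)\S
      [6,8] S\(N/PP)   <
        [6,7] "that" : PP
        [7,8] "saw" : (S\(N/PP))\PP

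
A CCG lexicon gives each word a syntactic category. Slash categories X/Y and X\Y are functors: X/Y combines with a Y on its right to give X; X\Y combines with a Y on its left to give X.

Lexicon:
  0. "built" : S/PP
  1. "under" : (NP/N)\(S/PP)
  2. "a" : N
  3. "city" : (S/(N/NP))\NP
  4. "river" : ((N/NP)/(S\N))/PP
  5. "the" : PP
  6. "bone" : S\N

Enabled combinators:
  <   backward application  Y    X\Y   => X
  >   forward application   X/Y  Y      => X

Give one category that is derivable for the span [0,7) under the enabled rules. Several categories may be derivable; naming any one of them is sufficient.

[0,7] S   >
  [0,4] S/(N/NP)   <
    [0,3] NP   >
      [0,2] NP/N   <
        [0,1] "built" : S/PP
        [1,2] "under" : (NP/N)\(S/PP)
      [2,3] "a" : N
    [3,4] "city" : (S/(N/NP))\NP
  [4,7] N/NP   >
    [4,6] (N/NP)/(S\N)   >
      [4,5] "river" : ((N/NP)/(S\N))/PP
      [5,6] "the" : PP
    [6,7] "bone" : S\N

S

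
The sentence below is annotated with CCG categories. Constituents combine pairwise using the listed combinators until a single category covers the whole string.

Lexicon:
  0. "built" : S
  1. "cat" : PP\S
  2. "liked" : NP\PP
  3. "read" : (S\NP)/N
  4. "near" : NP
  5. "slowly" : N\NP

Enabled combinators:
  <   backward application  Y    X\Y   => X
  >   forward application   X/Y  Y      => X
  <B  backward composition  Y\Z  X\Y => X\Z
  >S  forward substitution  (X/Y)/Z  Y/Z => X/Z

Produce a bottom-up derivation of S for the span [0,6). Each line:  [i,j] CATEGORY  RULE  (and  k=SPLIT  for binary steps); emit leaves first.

[0,1] S  lex  "built"
[1,2] PP\S  lex  "cat"
[0,2] PP  <  k=1
[2,3] NP\PP  lex  "liked"
[0,3] NP  <  k=2
[3,4] (S\NP)/N  lex  "read"
[4,5] NP  lex  "near"
[5,6] N\NP  lex  "slowly"
[4,6] N  <  k=5
[3,6] S\NP  >  k=4
[0,6] S  <  k=3

[0,6] S   <
  [0,3] NP   <
    [0,2] PP   <
      [0,1] "built" : S
      [1,2] "cat" : PP\S
    [2,3] "liked" : NP\PP
  [3,6] S\NP   >
    [3,4] "read" : (S\NP)/N
    [4,6] N   <
      [4,5] "near" : NP
      [5,6] "slowly" : N\NP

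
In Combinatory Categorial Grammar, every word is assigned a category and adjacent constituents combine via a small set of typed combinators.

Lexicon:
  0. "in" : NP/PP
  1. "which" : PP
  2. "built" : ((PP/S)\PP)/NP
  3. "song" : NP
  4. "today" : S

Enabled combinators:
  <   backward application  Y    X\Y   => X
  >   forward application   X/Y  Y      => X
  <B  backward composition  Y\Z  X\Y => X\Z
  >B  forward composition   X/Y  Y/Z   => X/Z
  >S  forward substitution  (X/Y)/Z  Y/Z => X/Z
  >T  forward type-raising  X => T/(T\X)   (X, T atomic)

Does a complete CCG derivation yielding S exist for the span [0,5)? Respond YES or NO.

NP/PP PP ((PP/S)\PP)/NP NP S
CKY chart[0,5] = {N/(N\NP), NP, NP/(NP\NP), NP/(PP\PP), NP/(S\S), PP/(PP\NP), S/(S\NP)}; S ∉ chart

NO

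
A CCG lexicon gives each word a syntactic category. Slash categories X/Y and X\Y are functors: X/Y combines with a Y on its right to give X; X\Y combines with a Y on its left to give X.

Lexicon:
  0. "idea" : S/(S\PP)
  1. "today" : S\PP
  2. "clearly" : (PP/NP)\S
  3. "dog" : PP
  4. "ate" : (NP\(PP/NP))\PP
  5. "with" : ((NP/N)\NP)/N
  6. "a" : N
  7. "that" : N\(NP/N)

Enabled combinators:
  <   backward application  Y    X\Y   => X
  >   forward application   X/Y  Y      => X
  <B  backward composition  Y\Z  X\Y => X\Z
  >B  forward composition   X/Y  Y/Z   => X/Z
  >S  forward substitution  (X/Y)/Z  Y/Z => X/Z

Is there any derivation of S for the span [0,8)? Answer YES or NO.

NO

S/(S\PP) S\PP (PP/NP)\S PP (NP\(PP/NP))\PP ((NP/N)\NP)/N N N\(NP/N)
CKY chart[0,8] = {N}; S ∉ chart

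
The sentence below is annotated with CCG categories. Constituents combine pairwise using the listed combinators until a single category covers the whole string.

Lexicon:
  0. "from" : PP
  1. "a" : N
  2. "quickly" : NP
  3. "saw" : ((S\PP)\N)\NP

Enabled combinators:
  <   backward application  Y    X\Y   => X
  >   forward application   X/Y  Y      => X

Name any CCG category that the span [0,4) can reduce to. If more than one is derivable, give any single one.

[0,4] S   <
  [0,1] "from" : PP
  [1,4] S\PP   <
    [1,2] "a" : N
    [2,4] (S\PP)\N   <
      [2,3] "quickly" : NP
      [3,4] "saw" : ((S\PP)\N)\NP

S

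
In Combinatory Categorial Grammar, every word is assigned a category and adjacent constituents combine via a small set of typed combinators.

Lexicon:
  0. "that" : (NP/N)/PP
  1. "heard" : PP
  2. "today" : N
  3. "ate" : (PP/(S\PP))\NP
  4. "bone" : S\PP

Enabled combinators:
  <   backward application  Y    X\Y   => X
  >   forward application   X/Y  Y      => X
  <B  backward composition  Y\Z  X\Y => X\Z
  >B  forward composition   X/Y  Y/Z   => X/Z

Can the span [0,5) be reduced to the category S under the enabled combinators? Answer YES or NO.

(NP/N)/PP PP N (PP/(S\PP))\NP S\PP
CKY chart[0,5] = {PP}; S ∉ chart

NO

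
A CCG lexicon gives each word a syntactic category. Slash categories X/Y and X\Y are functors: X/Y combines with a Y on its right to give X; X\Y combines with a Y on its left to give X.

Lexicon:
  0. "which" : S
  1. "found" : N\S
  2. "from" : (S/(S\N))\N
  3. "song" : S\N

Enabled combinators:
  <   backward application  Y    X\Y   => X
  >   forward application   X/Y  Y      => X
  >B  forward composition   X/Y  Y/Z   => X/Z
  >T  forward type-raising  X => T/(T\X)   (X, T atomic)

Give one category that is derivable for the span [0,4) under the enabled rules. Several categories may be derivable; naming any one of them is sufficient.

S

[0,4] S   >
  [0,3] S/(S\N)   <
    [0,2] N   <
      [0,1] "which" : S
      [1,2] "found" : N\S
    [2,3] "from" : (S/(S\N))\N
  [3,4] "song" : S\N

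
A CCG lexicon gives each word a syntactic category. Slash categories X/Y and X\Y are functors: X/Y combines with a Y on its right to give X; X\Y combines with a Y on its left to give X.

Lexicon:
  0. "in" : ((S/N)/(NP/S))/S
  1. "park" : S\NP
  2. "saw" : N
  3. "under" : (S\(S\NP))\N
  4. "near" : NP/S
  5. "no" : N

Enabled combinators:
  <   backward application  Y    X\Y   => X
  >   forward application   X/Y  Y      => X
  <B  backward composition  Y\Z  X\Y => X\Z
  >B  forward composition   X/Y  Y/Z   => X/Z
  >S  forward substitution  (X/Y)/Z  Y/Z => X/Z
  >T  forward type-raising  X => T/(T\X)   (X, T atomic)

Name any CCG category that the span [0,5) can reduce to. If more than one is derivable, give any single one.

S/N

[0,6] S   >
  [0,5] S/N   >
    [0,4] (S/N)/(NP/S)   >
      [0,1] "in" : ((S/N)/(NP/S))/S
      [1,4] S   <
        [1,2] "park" : S\NP
        [2,4] S\(S\NP)   <
          [2,3] "saw" : N
          [3,4] "under" : (S\(S\NP))\N
    [4,5] "near" : NP/S
  [5,6] "no" : N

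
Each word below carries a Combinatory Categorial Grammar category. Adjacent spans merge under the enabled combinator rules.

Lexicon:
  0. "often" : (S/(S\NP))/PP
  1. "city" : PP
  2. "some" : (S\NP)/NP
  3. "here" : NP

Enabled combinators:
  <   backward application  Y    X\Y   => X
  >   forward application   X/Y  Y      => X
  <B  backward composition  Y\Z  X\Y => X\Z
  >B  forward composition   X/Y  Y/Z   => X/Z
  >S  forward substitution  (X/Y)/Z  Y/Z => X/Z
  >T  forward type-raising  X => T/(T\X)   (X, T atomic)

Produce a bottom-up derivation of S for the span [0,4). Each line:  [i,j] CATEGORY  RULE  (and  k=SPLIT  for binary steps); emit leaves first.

[0,1] (S/(S\NP))/PP  lex  "often"
[1,2] PP  lex  "city"
[0,2] S/(S\NP)  >  k=1
[2,3] (S\NP)/NP  lex  "some"
[3,4] NP  lex  "here"
[2,4] S\NP  >  k=3
[0,4] S  >  k=2

[0,4] S   >
  [0,2] S/(S\NP)   >
    [0,1] "often" : (S/(S\NP))/PP
    [1,2] "city" : PP
  [2,4] S\NP   >
    [2,3] "some" : (S\NP)/NP
    [3,4] "here" : NP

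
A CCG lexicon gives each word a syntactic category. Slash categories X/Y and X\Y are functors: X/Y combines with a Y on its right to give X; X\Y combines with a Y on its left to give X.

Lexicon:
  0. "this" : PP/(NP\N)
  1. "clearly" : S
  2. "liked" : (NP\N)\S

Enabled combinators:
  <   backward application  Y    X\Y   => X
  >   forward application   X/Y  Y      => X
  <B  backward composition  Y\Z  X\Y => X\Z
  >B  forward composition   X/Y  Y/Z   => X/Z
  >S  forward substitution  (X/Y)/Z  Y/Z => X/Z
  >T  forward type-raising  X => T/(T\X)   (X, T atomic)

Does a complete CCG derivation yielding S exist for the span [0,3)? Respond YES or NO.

NO

PP/(NP\N) S (NP\N)\S
CKY chart[0,3] = {N/(N\PP), NP/(NP\PP), PP, PP/(PP\PP), S/(S\PP)}; S ∉ chart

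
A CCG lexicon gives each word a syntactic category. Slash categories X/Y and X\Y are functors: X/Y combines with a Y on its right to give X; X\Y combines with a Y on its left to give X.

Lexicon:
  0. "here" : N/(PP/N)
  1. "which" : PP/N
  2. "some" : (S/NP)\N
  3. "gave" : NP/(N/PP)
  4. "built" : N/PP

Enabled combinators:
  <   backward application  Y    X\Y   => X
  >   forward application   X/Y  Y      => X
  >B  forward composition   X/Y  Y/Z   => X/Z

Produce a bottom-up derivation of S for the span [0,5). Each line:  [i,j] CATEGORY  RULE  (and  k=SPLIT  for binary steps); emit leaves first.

[0,1] N/(PP/N)  lex  "here"
[1,2] PP/N  lex  "which"
[0,2] N  >  k=1
[2,3] (S/NP)\N  lex  "some"
[0,3] S/NP  <  k=2
[3,4] NP/(N/PP)  lex  "gave"
[4,5] N/PP  lex  "built"
[3,5] NP  >  k=4
[0,5] S  >  k=3

[0,5] S   >
  [0,3] S/NP   <
    [0,2] N   >
      [0,1] "here" : N/(PP/N)
      [1,2] "which" : PP/N
    [2,3] "some" : (S/NP)\N
  [3,5] NP   >
    [3,4] "gave" : NP/(N/PP)
    [4,5] "built" : N/PP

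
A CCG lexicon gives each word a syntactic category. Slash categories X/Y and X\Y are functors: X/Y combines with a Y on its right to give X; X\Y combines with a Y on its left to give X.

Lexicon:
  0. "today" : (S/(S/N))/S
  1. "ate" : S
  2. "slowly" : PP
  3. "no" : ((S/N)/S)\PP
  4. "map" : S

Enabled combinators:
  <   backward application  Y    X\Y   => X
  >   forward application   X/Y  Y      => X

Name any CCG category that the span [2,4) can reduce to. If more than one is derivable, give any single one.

(S/N)/S

[0,5] S   >
  [0,2] S/(S/N)   >
    [0,1] "today" : (S/(S/N))/S
    [1,2] "ate" : S
  [2,5] S/N   >
    [2,4] (S/N)/S   <
      [2,3] "slowly" : PP
      [3,4] "no" : ((S/N)/S)\PP
    [4,5] "map" : S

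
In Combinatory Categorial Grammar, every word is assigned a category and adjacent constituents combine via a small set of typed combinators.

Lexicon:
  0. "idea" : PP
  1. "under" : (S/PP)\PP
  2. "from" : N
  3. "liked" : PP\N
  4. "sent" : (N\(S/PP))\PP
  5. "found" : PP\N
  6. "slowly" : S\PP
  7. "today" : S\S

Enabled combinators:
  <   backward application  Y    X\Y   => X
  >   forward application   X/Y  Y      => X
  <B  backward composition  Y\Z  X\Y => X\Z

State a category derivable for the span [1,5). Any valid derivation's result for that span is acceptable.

[0,8] S   <
  [0,5] N   <
    [0,1] "idea" : PP
    [1,5] N\PP   <B
      [1,2] "under" : (S/PP)\PP
      [2,5] N\(S/PP)   <
        [2,4] PP   <
          [2,3] "from" : N
          [3,4] "liked" : PP\N
        [4,5] "sent" : (N\(S/PP))\PP
  [5,8] S\N   <B
    [5,6] "found" : PP\N
    [6,8] S\PP   <B
      [6,7] "slowly" : S\PP
      [7,8] "today" : S\S

N\PP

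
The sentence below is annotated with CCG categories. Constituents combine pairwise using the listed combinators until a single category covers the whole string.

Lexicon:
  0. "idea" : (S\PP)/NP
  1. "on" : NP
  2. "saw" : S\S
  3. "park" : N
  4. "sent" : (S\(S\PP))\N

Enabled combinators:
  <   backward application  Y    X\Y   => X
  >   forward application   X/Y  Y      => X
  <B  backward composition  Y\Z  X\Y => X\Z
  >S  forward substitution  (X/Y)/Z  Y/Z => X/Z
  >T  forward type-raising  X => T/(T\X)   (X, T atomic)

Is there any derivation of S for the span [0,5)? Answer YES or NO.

[0,5] S   <
  [0,3] S\PP   <B
    [0,2] S\PP   >
      [0,1] "idea" : (S\PP)/NP
      [1,2] "on" : NP
    [2,3] "saw" : S\S
  [3,5] S\(S\PP)   <
    [3,4] "park" : N
    [4,5] "sent" : (S\(S\PP))\N

YES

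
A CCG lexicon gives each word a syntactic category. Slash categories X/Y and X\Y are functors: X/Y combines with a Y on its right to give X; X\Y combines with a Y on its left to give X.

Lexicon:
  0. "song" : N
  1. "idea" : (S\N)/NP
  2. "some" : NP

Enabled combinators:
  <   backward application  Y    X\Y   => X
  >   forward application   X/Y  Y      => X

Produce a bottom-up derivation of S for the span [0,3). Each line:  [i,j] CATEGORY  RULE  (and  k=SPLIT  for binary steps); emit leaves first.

[0,3] S   <
  [0,1] "song" : N
  [1,3] S\N   >
    [1,2] "idea" : (S\N)/NP
    [2,3] "some" : NP

[0,1] N  lex  "song"
[1,2] (S\N)/NP  lex  "idea"
[2,3] NP  lex  "some"
[1,3] S\N  >  k=2
[0,3] S  <  k=1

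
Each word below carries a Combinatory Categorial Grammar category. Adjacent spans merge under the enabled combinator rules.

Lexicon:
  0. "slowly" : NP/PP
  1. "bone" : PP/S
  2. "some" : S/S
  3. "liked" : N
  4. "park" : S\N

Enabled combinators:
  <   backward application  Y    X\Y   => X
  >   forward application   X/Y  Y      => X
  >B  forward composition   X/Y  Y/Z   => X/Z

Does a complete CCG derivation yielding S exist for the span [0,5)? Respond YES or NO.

NP/PP PP/S S/S N S\N
CKY chart[0,5] = {NP}; S ∉ chart

NO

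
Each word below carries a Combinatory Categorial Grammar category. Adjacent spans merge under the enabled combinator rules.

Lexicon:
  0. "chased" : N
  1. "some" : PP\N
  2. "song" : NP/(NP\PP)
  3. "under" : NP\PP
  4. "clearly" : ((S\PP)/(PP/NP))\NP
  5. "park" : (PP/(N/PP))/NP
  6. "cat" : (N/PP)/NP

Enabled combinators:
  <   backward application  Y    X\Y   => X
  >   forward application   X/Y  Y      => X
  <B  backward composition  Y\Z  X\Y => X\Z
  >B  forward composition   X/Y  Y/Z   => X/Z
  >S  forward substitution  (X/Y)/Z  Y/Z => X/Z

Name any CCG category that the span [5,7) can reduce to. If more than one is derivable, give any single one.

[0,7] S   <
  [0,2] PP   <
    [0,1] "chased" : N
    [1,2] "some" : PP\N
  [2,7] S\PP   >
    [2,5] (S\PP)/(PP/NP)   <
      [2,4] NP   >
        [2,3] "song" : NP/(NP\PP)
        [3,4] "under" : NP\PP
      [4,5] "clearly" : ((S\PP)/(PP/NP))\NP
    [5,7] PP/NP   >S
      [5,6] "park" : (PP/(N/PP))/NP
      [6,7] "cat" : (N/PP)/NP

PP/NP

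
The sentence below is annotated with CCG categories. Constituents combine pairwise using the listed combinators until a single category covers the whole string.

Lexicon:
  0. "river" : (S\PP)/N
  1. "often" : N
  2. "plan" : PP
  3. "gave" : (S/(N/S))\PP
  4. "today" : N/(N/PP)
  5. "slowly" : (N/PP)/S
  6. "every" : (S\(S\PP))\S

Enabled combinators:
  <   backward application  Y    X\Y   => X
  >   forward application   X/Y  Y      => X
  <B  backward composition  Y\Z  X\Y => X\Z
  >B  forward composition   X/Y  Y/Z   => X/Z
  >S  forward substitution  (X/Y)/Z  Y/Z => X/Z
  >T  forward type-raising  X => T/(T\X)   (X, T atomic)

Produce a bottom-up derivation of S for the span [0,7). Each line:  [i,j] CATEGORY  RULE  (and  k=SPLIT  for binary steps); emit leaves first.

[0,1] (S\PP)/N  lex  "river"
[1,2] N  lex  "often"
[0,2] S\PP  >  k=1
[2,3] PP  lex  "plan"
[3,4] (S/(N/S))\PP  lex  "gave"
[2,4] S/(N/S)  <  k=3
[4,5] N/(N/PP)  lex  "today"
[5,6] (N/PP)/S  lex  "slowly"
[4,6] N/S  >B  k=5
[2,6] S  >  k=4
[6,7] (S\(S\PP))\S  lex  "every"
[2,7] S\(S\PP)  <  k=6
[0,7] S  <  k=2

[0,7] S   <
  [0,2] S\PP   >
    [0,1] "river" : (S\PP)/N
    [1,2] "often" : N
  [2,7] S\(S\PP)   <
    [2,6] S   >
      [2,4] S/(N/S)   <
        [2,3] "plan" : PP
        [3,4] "gave" : (S/(N/S))\PP
      [4,6] N/S   >B
        [4,5] "today" : N/(N/PP)
        [5,6] "slowly" : (N/PP)/S
    [6,7] "every" : (S\(S\PP))\S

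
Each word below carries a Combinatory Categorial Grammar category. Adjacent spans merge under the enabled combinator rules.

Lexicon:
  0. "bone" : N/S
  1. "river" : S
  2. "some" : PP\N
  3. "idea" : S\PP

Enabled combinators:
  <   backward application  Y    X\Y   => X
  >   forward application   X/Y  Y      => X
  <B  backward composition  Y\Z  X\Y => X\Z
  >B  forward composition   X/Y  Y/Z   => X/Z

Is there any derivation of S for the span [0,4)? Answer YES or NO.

[0,4] S   <
  [0,2] N   >
    [0,1] "bone" : N/S
    [1,2] "river" : S
  [2,4] S\N   <B
    [2,3] "some" : PP\N
    [3,4] "idea" : S\PP

YES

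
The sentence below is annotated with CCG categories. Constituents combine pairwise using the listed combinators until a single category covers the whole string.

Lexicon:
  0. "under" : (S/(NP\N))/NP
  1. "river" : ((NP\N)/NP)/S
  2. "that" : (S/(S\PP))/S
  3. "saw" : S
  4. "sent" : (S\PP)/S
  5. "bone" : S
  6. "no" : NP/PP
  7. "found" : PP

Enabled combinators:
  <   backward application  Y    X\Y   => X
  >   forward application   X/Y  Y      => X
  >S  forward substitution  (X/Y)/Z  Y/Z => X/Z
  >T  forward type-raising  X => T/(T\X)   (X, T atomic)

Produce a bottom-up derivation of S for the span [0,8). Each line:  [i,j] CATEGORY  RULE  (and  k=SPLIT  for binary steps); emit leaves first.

[0,8] S   >
  [0,6] S/NP   >S
    [0,1] "under" : (S/(NP\N))/NP
    [1,6] (NP\N)/NP   >
      [1,2] "river" : ((NP\N)/NP)/S
      [2,6] S   >
        [2,4] S/(S\PP)   >
          [2,3] "that" : (S/(S\PP))/S
          [3,4] "saw" : S
        [4,6] S\PP   >
          [4,5] "sent" : (S\PP)/S
          [5,6] "bone" : S
  [6,8] NP   >
    [6,7] "no" : NP/PP
    [7,8] "found" : PP

[0,1] (S/(NP\N))/NP  lex  "under"
[1,2] ((NP\N)/NP)/S  lex  "river"
[2,3] (S/(S\PP))/S  lex  "that"
[3,4] S  lex  "saw"
[2,4] S/(S\PP)  >  k=3
[4,5] (S\PP)/S  lex  "sent"
[5,6] S  lex  "bone"
[4,6] S\PP  >  k=5
[2,6] S  >  k=4
[1,6] (NP\N)/NP  >  k=2
[0,6] S/NP  >S  k=1
[6,7] NP/PP  lex  "no"
[7,8] PP  lex  "found"
[6,8] NP  >  k=7
[0,8] S  >  k=6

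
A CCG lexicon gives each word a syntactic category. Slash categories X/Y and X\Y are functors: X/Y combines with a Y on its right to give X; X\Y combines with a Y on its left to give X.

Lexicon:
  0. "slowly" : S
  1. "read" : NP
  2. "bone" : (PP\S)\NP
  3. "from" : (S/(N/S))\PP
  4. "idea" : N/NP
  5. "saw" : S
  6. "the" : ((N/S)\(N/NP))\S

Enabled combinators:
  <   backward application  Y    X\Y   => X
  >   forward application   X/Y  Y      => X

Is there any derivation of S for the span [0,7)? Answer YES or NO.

[0,7] S   >
  [0,4] S/(N/S)   <
    [0,3] PP   <
      [0,1] "slowly" : S
      [1,3] PP\S   <
        [1,2] "read" : NP
        [2,3] "bone" : (PP\S)\NP
    [3,4] "from" : (S/(N/S))\PP
  [4,7] N/S   <
    [4,5] "idea" : N/NP
    [5,7] (N/S)\(N/NP)   <
      [5,6] "saw" : S
      [6,7] "the" : ((N/S)\(N/NP))\S

YES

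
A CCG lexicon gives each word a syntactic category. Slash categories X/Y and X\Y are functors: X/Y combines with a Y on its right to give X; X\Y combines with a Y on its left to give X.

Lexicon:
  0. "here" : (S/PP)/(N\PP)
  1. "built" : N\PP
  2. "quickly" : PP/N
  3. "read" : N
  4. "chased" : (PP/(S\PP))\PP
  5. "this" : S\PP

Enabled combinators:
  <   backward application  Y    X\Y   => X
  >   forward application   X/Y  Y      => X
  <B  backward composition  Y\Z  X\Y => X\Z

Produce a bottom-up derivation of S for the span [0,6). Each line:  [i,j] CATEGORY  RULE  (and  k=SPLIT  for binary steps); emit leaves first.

[0,1] (S/PP)/(N\PP)  lex  "here"
[1,2] N\PP  lex  "built"
[0,2] S/PP  >  k=1
[2,3] PP/N  lex  "quickly"
[3,4] N  lex  "read"
[2,4] PP  >  k=3
[4,5] (PP/(S\PP))\PP  lex  "chased"
[2,5] PP/(S\PP)  <  k=4
[5,6] S\PP  lex  "this"
[2,6] PP  >  k=5
[0,6] S  >  k=2

[0,6] S   >
  [0,2] S/PP   >
    [0,1] "here" : (S/PP)/(N\PP)
    [1,2] "built" : N\PP
  [2,6] PP   >
    [2,5] PP/(S\PP)   <
      [2,4] PP   >
        [2,3] "quickly" : PP/N
        [3,4] "read" : N
      [4,5] "chased" : (PP/(S\PP))\PP
    [5,6] "this" : S\PP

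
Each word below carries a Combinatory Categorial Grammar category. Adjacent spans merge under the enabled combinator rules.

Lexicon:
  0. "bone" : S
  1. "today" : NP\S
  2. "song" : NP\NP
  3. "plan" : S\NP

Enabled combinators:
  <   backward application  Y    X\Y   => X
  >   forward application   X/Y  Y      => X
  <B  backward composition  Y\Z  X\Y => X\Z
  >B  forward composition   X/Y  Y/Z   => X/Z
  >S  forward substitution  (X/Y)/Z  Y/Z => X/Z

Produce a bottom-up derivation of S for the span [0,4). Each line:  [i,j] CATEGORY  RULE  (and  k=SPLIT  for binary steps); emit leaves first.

[0,4] S   <
  [0,2] NP   <
    [0,1] "bone" : S
    [1,2] "today" : NP\S
  [2,4] S\NP   <B
    [2,3] "song" : NP\NP
    [3,4] "plan" : S\NP

[0,1] S  lex  "bone"
[1,2] NP\S  lex  "today"
[0,2] NP  <  k=1
[2,3] NP\NP  lex  "song"
[3,4] S\NP  lex  "plan"
[2,4] S\NP  <B  k=3
[0,4] S  <  k=2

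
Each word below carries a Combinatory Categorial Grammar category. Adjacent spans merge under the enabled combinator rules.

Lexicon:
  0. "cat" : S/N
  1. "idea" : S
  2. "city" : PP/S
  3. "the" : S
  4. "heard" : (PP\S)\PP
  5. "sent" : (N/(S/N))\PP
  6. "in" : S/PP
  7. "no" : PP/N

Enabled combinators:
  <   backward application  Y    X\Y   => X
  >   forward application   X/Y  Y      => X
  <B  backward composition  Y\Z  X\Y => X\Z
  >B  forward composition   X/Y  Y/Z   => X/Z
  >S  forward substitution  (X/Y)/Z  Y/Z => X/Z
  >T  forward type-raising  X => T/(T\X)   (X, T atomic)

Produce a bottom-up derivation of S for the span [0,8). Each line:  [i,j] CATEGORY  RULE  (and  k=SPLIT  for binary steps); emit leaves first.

[0,1] S/N  lex  "cat"
[1,2] S  lex  "idea"
[2,3] PP/S  lex  "city"
[3,4] S  lex  "the"
[2,4] PP  >  k=3
[4,5] (PP\S)\PP  lex  "heard"
[2,5] PP\S  <  k=4
[1,5] PP  <  k=2
[5,6] (N/(S/N))\PP  lex  "sent"
[1,6] N/(S/N)  <  k=5
[6,7] S/PP  lex  "in"
[7,8] PP/N  lex  "no"
[6,8] S/N  >B  k=7
[1,8] N  >  k=6
[0,8] S  >  k=1

[0,8] S   >
  [0,1] "cat" : S/N
  [1,8] N   >
    [1,6] N/(S/N)   <
      [1,5] PP   <
        [1,2] "idea" : S
        [2,5] PP\S   <
          [2,4] PP   >
            [2,3] "city" : PP/S
            [3,4] "the" : S
          [4,5] "heard" : (PP\S)\PP
      [5,6] "sent" : (N/(S/N))\PP
    [6,8] S/N   >B
      [6,7] "in" : S/PP
      [7,8] "no" : PP/N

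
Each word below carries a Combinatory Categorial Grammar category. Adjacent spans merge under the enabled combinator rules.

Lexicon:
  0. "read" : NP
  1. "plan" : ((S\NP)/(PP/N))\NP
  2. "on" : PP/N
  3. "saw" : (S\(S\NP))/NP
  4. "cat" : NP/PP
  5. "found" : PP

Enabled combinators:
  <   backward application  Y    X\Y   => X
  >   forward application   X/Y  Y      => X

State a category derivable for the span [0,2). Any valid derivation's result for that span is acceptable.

(S\NP)/(PP/N)

[0,6] S   <
  [0,3] S\NP   >
    [0,2] (S\NP)/(PP/N)   <
      [0,1] "read" : NP
      [1,2] "plan" : ((S\NP)/(PP/N))\NP
    [2,3] "on" : PP/N
  [3,6] S\(S\NP)   >
    [3,4] "saw" : (S\(S\NP))/NP
    [4,6] NP   >
      [4,5] "cat" : NP/PP
      [5,6] "found" : PP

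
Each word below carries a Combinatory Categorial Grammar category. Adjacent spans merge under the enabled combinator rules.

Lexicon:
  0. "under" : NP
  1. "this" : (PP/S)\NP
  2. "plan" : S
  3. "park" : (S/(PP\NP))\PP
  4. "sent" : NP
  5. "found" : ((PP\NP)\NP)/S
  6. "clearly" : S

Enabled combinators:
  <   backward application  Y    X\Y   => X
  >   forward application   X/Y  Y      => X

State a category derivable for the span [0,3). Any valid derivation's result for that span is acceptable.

PP

[0,7] S   >
  [0,4] S/(PP\NP)   <
    [0,3] PP   >
      [0,2] PP/S   <
        [0,1] "under" : NP
        [1,2] "this" : (PP/S)\NP
      [2,3] "plan" : S
    [3,4] "park" : (S/(PP\NP))\PP
  [4,7] PP\NP   <
    [4,5] "sent" : NP
    [5,7] (PP\NP)\NP   >
      [5,6] "found" : ((PP\NP)\NP)/S
      [6,7] "clearly" : S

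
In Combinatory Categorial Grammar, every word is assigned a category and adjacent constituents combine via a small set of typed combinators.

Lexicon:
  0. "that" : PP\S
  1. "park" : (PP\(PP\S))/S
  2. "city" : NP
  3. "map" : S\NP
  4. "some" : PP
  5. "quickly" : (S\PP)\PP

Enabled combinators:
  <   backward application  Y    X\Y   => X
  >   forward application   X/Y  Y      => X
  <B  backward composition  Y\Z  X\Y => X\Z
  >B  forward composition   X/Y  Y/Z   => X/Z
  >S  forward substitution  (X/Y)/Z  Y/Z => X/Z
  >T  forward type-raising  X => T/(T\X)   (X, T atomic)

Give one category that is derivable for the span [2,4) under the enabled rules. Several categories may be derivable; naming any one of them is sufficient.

[0,6] S   <
  [0,4] PP   <
    [0,1] "that" : PP\S
    [1,4] PP\(PP\S)   >
      [1,2] "park" : (PP\(PP\S))/S
      [2,4] S   <
        [2,3] "city" : NP
        [3,4] "map" : S\NP
  [4,6] S\PP   <
    [4,5] "some" : PP
    [5,6] "quickly" : (S\PP)\PP

S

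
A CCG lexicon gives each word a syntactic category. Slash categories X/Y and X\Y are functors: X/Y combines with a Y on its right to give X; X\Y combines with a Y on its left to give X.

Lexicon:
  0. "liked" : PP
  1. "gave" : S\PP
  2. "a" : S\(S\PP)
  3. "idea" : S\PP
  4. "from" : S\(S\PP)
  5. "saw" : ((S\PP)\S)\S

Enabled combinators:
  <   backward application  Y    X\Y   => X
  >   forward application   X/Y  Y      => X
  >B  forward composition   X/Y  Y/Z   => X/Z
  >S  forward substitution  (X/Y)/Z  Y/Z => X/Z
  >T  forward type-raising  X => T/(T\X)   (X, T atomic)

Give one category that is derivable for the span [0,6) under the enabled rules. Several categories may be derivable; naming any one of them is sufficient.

S

[0,6] S   <
  [0,1] "liked" : PP
  [1,6] S\PP   <
    [1,3] S   <
      [1,2] "gave" : S\PP
      [2,3] "a" : S\(S\PP)
    [3,6] (S\PP)\S   <
      [3,5] S   <
        [3,4] "idea" : S\PP
        [4,5] "from" : S\(S\PP)
      [5,6] "saw" : ((S\PP)\S)\S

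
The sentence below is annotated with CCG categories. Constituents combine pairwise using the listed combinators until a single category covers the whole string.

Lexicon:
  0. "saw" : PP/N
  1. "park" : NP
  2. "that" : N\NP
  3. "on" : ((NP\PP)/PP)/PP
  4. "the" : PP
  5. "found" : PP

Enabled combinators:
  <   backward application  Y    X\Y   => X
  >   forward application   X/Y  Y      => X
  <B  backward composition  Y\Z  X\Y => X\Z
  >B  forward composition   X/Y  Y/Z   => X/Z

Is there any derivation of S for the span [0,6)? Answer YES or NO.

NO

PP/N NP N\NP ((NP\PP)/PP)/PP PP PP
CKY chart[0,6] = {NP}; S ∉ chart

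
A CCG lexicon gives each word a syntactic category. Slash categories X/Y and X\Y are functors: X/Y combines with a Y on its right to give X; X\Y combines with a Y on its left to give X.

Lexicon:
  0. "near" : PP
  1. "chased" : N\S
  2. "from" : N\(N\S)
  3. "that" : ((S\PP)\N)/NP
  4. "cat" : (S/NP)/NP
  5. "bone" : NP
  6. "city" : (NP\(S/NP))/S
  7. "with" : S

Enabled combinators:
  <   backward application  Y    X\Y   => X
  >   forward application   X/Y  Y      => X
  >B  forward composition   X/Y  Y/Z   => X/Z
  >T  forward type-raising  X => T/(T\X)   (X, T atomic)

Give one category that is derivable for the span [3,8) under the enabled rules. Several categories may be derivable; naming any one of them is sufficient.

(S\PP)\N

[0,8] S   <
  [0,1] "near" : PP
  [1,8] S\PP   <
    [1,3] N   <
      [1,2] "chased" : N\S
      [2,3] "from" : N\(N\S)
    [3,8] (S\PP)\N   >
      [3,4] "that" : ((S\PP)\N)/NP
      [4,8] NP   <
        [4,6] S/NP   >
          [4,5] "cat" : (S/NP)/NP
          [5,6] "bone" : NP
        [6,8] NP\(S/NP)   >
          [6,7] "city" : (NP\(S/NP))/S
          [7,8] "with" : S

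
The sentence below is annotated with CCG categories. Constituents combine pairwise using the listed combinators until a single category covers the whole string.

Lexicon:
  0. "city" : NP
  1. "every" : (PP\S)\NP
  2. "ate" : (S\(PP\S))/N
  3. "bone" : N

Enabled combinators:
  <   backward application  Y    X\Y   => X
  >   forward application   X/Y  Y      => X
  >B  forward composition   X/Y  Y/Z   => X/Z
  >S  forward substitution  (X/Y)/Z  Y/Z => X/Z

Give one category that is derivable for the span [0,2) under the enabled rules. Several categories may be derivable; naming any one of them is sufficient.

[0,4] S   <
  [0,2] PP\S   <
    [0,1] "city" : NP
    [1,2] "every" : (PP\S)\NP
  [2,4] S\(PP\S)   >
    [2,3] "ate" : (S\(PP\S))/N
    [3,4] "bone" : N

PP\S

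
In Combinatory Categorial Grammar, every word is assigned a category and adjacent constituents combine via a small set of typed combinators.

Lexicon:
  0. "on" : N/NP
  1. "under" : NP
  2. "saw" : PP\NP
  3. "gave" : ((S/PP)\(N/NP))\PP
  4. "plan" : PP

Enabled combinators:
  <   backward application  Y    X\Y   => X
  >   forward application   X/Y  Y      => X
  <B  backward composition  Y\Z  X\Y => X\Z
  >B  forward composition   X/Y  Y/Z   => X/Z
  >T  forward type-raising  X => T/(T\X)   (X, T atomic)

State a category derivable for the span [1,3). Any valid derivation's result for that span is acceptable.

[0,5] S   >
  [0,4] S/PP   <
    [0,1] "on" : N/NP
    [1,4] (S/PP)\(N/NP)   <
      [1,3] PP   >
        [1,2] PP/(PP\NP)   >T
          [1,2] "under" : NP
        [2,3] "saw" : PP\NP
      [3,4] "gave" : ((S/PP)\(N/NP))\PP
  [4,5] "plan" : PP

PP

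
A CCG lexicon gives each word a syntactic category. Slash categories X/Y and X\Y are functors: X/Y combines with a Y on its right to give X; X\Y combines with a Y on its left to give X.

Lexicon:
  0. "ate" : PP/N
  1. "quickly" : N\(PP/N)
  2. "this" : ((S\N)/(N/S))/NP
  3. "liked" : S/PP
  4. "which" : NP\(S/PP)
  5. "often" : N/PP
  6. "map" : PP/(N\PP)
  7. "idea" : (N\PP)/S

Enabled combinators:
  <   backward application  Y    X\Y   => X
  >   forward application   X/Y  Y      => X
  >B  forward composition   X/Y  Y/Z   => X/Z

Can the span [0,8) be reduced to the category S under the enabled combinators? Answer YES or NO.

YES

[0,8] S   <
  [0,2] N   <
    [0,1] "ate" : PP/N
    [1,2] "quickly" : N\(PP/N)
  [2,8] S\N   >
    [2,5] (S\N)/(N/S)   >
      [2,3] "this" : ((S\N)/(N/S))/NP
      [3,5] NP   <
        [3,4] "liked" : S/PP
        [4,5] "which" : NP\(S/PP)
    [5,8] N/S   >B
      [5,6] "often" : N/PP
      [6,8] PP/S   >B
        [6,7] "map" : PP/(N\PP)
        [7,8] "idea" : (N\PP)/S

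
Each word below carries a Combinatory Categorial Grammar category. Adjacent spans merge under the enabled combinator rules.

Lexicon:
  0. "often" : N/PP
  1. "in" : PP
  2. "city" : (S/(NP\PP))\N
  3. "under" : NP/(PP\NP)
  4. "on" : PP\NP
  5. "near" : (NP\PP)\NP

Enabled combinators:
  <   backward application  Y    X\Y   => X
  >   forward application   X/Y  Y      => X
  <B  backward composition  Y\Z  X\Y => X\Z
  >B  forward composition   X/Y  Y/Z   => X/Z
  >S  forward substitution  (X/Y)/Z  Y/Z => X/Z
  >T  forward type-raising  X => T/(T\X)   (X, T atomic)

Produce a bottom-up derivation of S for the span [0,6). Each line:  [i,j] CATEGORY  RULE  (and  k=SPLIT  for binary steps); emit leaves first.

[0,1] N/PP  lex  "often"
[1,2] PP  lex  "in"
[0,2] N  >  k=1
[2,3] (S/(NP\PP))\N  lex  "city"
[0,3] S/(NP\PP)  <  k=2
[3,4] NP/(PP\NP)  lex  "under"
[4,5] PP\NP  lex  "on"
[3,5] NP  >  k=4
[5,6] (NP\PP)\NP  lex  "near"
[3,6] NP\PP  <  k=5
[0,6] S  >  k=3

[0,6] S   >
  [0,3] S/(NP\PP)   <
    [0,2] N   >
      [0,1] "often" : N/PP
      [1,2] "in" : PP
    [2,3] "city" : (S/(NP\PP))\N
  [3,6] NP\PP   <
    [3,5] NP   >
      [3,4] "under" : NP/(PP\NP)
      [4,5] "on" : PP\NP
    [5,6] "near" : (NP\PP)\NP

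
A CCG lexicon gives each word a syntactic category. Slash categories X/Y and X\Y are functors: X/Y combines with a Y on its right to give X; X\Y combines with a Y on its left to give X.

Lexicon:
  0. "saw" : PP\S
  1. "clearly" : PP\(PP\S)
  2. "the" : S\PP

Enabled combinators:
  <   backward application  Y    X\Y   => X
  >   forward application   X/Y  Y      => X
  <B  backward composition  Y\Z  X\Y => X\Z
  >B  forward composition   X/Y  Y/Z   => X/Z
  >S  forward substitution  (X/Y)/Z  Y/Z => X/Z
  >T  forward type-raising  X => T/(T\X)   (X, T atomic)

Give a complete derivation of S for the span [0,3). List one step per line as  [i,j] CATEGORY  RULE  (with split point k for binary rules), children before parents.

[0,1] PP\S  lex  "saw"
[1,2] PP\(PP\S)  lex  "clearly"
[0,2] PP  <  k=1
[2,3] S\PP  lex  "the"
[0,3] S  <  k=2

[0,3] S   <
  [0,2] PP   <
    [0,1] "saw" : PP\S
    [1,2] "clearly" : PP\(PP\S)
  [2,3] "the" : S\PP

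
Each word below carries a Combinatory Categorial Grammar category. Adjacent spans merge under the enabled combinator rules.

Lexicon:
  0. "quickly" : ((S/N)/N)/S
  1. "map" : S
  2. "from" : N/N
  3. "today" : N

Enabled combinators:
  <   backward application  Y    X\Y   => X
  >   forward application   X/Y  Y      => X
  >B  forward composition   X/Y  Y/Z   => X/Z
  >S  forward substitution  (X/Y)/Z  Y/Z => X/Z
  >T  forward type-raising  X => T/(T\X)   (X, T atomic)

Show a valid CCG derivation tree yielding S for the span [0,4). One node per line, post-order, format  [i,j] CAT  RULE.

[0,1] ((S/N)/N)/S  lex  "quickly"
[1,2] S  lex  "map"
[0,2] (S/N)/N  >  k=1
[2,3] N/N  lex  "from"
[0,3] S/N  >S  k=2
[3,4] N  lex  "today"
[0,4] S  >  k=3

[0,4] S   >
  [0,3] S/N   >S
    [0,2] (S/N)/N   >
      [0,1] "quickly" : ((S/N)/N)/S
      [1,2] "map" : S
    [2,3] "from" : N/N
  [3,4] "today" : N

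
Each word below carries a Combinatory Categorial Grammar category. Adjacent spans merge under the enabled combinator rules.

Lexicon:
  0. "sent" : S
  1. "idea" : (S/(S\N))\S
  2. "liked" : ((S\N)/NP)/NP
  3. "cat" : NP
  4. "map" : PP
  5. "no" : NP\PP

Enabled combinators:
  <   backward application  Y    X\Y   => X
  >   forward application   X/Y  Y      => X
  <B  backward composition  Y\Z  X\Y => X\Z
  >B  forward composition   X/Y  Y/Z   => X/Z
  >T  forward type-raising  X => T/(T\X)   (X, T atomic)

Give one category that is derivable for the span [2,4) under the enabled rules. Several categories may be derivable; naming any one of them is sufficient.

(S\N)/NP

[0,6] S   >
  [0,4] S/NP   >B
    [0,2] S/(S\N)   <
      [0,1] "sent" : S
      [1,2] "idea" : (S/(S\N))\S
    [2,4] (S\N)/NP   >
      [2,3] "liked" : ((S\N)/NP)/NP
      [3,4] "cat" : NP
  [4,6] NP   >
    [4,5] NP/(NP\PP)   >T
      [4,5] "map" : PP
    [5,6] "no" : NP\PP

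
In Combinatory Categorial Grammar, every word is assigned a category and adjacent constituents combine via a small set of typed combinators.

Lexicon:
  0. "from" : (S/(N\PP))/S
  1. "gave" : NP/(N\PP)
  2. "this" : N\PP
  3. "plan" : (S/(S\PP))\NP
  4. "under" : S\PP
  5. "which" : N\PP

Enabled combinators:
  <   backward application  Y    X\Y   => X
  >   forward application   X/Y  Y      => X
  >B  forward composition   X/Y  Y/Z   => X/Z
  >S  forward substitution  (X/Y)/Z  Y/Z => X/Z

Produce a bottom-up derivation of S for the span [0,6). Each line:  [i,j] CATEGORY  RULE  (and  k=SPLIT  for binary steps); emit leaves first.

[0,6] S   >
  [0,5] S/(N\PP)   >
    [0,1] "from" : (S/(N\PP))/S
    [1,5] S   >
      [1,4] S/(S\PP)   <
        [1,3] NP   >
          [1,2] "gave" : NP/(N\PP)
          [2,3] "this" : N\PP
        [3,4] "plan" : (S/(S\PP))\NP
      [4,5] "under" : S\PP
  [5,6] "which" : N\PP

[0,1] (S/(N\PP))/S  lex  "from"
[1,2] NP/(N\PP)  lex  "gave"
[2,3] N\PP  lex  "this"
[1,3] NP  >  k=2
[3,4] (S/(S\PP))\NP  lex  "plan"
[1,4] S/(S\PP)  <  k=3
[4,5] S\PP  lex  "under"
[1,5] S  >  k=4
[0,5] S/(N\PP)  >  k=1
[5,6] N\PP  lex  "which"
[0,6] S  >  k=5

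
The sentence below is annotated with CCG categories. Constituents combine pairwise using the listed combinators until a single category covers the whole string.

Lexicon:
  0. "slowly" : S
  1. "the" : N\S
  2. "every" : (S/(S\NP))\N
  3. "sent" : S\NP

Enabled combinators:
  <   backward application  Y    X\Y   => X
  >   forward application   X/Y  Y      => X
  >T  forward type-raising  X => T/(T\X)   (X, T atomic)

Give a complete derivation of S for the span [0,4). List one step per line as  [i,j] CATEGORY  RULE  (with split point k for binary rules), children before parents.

[0,1] S  lex  "slowly"
[1,2] N\S  lex  "the"
[0,2] N  <  k=1
[2,3] (S/(S\NP))\N  lex  "every"
[0,3] S/(S\NP)  <  k=2
[3,4] S\NP  lex  "sent"
[0,4] S  >  k=3

[0,4] S   >
  [0,3] S/(S\NP)   <
    [0,2] N   <
      [0,1] "slowly" : S
      [1,2] "the" : N\S
    [2,3] "every" : (S/(S\NP))\N
  [3,4] "sent" : S\NP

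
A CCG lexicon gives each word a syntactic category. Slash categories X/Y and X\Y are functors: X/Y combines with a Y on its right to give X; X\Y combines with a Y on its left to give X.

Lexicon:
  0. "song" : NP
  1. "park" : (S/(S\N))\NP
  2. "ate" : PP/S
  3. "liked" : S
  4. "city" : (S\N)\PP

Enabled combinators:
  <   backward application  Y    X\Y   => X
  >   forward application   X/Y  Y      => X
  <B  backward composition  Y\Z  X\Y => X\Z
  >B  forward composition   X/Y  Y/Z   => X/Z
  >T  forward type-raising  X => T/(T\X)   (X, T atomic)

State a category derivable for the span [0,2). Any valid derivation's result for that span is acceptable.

[0,5] S   >
  [0,2] S/(S\N)   <
    [0,1] "song" : NP
    [1,2] "park" : (S/(S\N))\NP
  [2,5] S\N   <
    [2,4] PP   >
      [2,3] "ate" : PP/S
      [3,4] "liked" : S
    [4,5] "city" : (S\N)\PP

S/(S\N)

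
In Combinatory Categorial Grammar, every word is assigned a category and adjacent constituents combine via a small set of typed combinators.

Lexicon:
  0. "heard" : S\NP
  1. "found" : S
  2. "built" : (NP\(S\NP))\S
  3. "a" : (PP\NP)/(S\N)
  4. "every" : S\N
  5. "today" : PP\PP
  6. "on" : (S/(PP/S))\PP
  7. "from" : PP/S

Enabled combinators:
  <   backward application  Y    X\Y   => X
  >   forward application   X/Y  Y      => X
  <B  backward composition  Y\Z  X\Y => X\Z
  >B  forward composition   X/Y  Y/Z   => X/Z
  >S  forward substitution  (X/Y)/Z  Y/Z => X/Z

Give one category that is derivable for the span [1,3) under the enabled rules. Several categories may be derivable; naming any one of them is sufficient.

NP\(S\NP)

[0,8] S   >
  [0,7] S/(PP/S)   <
    [0,6] PP   <
      [0,3] NP   <
        [0,1] "heard" : S\NP
        [1,3] NP\(S\NP)   <
          [1,2] "found" : S
          [2,3] "built" : (NP\(S\NP))\S
      [3,6] PP\NP   <B
        [3,5] PP\NP   >
          [3,4] "a" : (PP\NP)/(S\N)
          [4,5] "every" : S\N
        [5,6] "today" : PP\PP
    [6,7] "on" : (S/(PP/S))\PP
  [7,8] "from" : PP/S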